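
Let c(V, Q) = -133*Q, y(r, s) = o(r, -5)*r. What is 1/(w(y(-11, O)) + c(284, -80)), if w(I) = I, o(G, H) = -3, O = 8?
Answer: 1/10673 ≈ 9.3694e-5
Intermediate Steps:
y(r, s) = -3*r
1/(w(y(-11, O)) + c(284, -80)) = 1/(-3*(-11) - 133*(-80)) = 1/(33 + 10640) = 1/10673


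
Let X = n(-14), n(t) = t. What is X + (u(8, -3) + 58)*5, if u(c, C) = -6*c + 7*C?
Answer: -69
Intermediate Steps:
X = -14
X + (u(8, -3) + 58)*5 = -14 + ((-6*8 + 7*(-3)) + 58)*5 = -14 + ((-48 - 21) + 58)*5 = -14 + (-69 + 58)*5 = -14 - 11*5 = -14 - 55 = -69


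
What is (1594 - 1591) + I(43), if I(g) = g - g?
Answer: 3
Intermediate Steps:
I(g) = 0
(1594 - 1591) + I(43) = (1594 - 1591) + 0 = 3 + 0 = 3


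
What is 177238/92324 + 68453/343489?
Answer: 33599579077/15856139218 ≈ 2.1190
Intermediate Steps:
177238/92324 + 68453/343489 = 177238*(1/92324) + 68453*(1/343489) = 88619/46162 + 68453/343489 = 33599579077/15856139218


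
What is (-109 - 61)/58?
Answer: -85/29 ≈ -2.9310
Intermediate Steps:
(-109 - 61)/58 = -170*1/58 = -85/29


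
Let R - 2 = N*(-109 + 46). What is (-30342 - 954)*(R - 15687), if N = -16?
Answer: 459331392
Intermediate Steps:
R = 1010 (R = 2 - 16*(-109 + 46) = 2 - 16*(-63) = 2 + 1008 = 1010)
(-30342 - 954)*(R - 15687) = (-30342 - 954)*(1010 - 15687) = -31296*(-14677) = 459331392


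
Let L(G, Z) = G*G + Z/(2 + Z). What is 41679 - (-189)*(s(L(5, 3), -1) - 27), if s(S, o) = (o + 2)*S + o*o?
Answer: 208017/5 ≈ 41603.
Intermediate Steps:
L(G, Z) = G**2 + Z/(2 + Z)
s(S, o) = o**2 + S*(2 + o) (s(S, o) = (2 + o)*S + o**2 = S*(2 + o) + o**2 = o**2 + S*(2 + o))
41679 - (-189)*(s(L(5, 3), -1) - 27) = 41679 - (-189)*(((-1)**2 + 2*((3 + 2*5**2 + 3*5**2)/(2 + 3)) + ((3 + 2*5**2 + 3*5**2)/(2 + 3))*(-1)) - 27) = 41679 - (-189)*((1 + 2*((3 + 2*25 + 3*25)/5) + ((3 + 2*25 + 3*25)/5)*(-1)) - 27) = 41679 - (-189)*((1 + 2*((3 + 50 + 75)/5) + ((3 + 50 + 75)/5)*(-1)) - 27) = 41679 - (-189)*((1 + 2*((1/5)*128) + ((1/5)*128)*(-1)) - 27) = 41679 - (-189)*((1 + 2*(128/5) + (128/5)*(-1)) - 27) = 41679 - (-189)*((1 + 256/5 - 128/5) - 27) = 41679 - (-189)*(133/5 - 27) = 41679 - (-189)*(-2)/5 = 41679 - 1*378/5 = 41679 - 378/5 = 208017/5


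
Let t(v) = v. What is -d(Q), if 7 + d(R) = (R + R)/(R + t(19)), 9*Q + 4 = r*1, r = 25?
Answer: 217/32 ≈ 6.7813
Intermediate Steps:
Q = 7/3 (Q = -4/9 + (25*1)/9 = -4/9 + (1/9)*25 = -4/9 + 25/9 = 7/3 ≈ 2.3333)
d(R) = -7 + 2*R/(19 + R) (d(R) = -7 + (R + R)/(R + 19) = -7 + (2*R)/(19 + R) = -7 + 2*R/(19 + R))
-d(Q) = -(-133 - 5*7/3)/(19 + 7/3) = -(-133 - 35/3)/64/3 = -3*(-434)/(64*3) = -1*(-217/32) = 217/32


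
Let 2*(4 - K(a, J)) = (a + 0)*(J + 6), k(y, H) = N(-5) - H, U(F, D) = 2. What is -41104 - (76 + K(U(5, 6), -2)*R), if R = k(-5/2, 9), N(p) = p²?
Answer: -41180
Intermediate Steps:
k(y, H) = 25 - H (k(y, H) = (-5)² - H = 25 - H)
K(a, J) = 4 - a*(6 + J)/2 (K(a, J) = 4 - (a + 0)*(J + 6)/2 = 4 - a*(6 + J)/2)
R = 16 (R = 25 - 1*9 = 25 - 9 = 16)
-41104 - (76 + K(U(5, 6), -2)*R) = -41104 - (76 + (4 - 3*2 - ½*(-2)*2)*16) = -41104 - (76 + (4 - 6 + 2)*16) = -41104 - (76 + 0*16) = -41104 - (76 + 0) = -41104 - 1*76 = -41104 - 76 = -41180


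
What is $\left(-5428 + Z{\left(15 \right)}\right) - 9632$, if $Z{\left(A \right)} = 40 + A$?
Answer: $-15005$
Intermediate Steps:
$\left(-5428 + Z{\left(15 \right)}\right) - 9632 = \left(-5428 + \left(40 + 15\right)\right) - 9632 = \left(-5428 + 55\right) - 9632 = -5373 - 9632 = -15005$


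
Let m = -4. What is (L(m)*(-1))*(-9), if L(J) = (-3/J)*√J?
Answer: 27*I/2 ≈ 13.5*I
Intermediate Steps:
L(J) = -3/√J
(L(m)*(-1))*(-9) = (-(-3)*I/2*(-1))*(-9) = ((3*I/2)*(-1))*(-9) = -3*I/2*(-9) = 27*I/2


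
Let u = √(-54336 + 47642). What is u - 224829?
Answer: -224829 + I*√6694 ≈ -2.2483e+5 + 81.817*I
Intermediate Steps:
u = I*√6694 (u = √(-6694) = I*√6694 ≈ 81.817*I)
u - 224829 = I*√6694 - 224829 = -224829 + I*√6694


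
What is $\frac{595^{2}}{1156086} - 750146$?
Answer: $- \frac{867232934531}{1156086} \approx -7.5015 \cdot 10^{5}$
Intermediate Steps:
$\frac{595^{2}}{1156086} - 750146 = 354025 \cdot \frac{1}{1156086} - 750146 = \frac{354025}{1156086} - 750146 = - \frac{867232934531}{1156086}$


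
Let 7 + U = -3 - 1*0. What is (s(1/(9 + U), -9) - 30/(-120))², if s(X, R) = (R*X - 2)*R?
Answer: 63001/16 ≈ 3937.6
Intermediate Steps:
U = -10 (U = -7 + (-3 - 1*0) = -7 + (-3 + 0) = -7 - 3 = -10)
s(X, R) = R*(-2 + R*X) (s(X, R) = (-2 + R*X)*R = R*(-2 + R*X))
(s(1/(9 + U), -9) - 30/(-120))² = (-9*(-2 - 9/(9 - 10)) - 30/(-120))² = (-9*(-2 - 9/(-1)) - 30*(-1/120))² = (-9*(-2 - 9*(-1)) + ¼)² = (-9*(-2 + 9) + ¼)² = (-9*7 + ¼)² = (-63 + ¼)² = (-251/4)² = 63001/16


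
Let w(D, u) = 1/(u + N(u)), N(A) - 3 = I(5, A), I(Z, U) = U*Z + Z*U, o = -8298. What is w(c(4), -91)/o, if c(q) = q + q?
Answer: 1/8281404 ≈ 1.2075e-7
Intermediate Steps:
c(q) = 2*q
I(Z, U) = 2*U*Z (I(Z, U) = U*Z + U*Z = 2*U*Z)
N(A) = 3 + 10*A (N(A) = 3 + 2*A*5 = 3 + 10*A)
w(D, u) = 1/(3 + 11*u) (w(D, u) = 1/(u + (3 + 10*u)) = 1/(3 + 11*u))
w(c(4), -91)/o = 1/((3 + 11*(-91))*(-8298)) = -1/8298/(3 - 1001) = -1/8298/(-998) = -1/998*(-1/8298) = 1/8281404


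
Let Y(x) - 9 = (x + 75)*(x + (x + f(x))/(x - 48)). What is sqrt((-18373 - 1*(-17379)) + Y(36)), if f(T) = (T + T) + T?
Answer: sqrt(1679) ≈ 40.976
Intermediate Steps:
f(T) = 3*T (f(T) = 2*T + T = 3*T)
Y(x) = 9 + (75 + x)*(x + 4*x/(-48 + x)) (Y(x) = 9 + (x + 75)*(x + (x + 3*x)/(x - 48)) = 9 + (75 + x)*(x + (4*x)/(-48 + x)) = 9 + (75 + x)*(x + 4*x/(-48 + x)))
sqrt((-18373 - 1*(-17379)) + Y(36)) = sqrt((-18373 - 1*(-17379)) + (-432 + 36**3 - 3291*36 + 31*36**2)/(-48 + 36)) = sqrt((-18373 + 17379) + (-432 + 46656 - 118476 + 31*1296)/(-12)) = sqrt(-994 - (-432 + 46656 - 118476 + 40176)/12) = sqrt(-994 - 1/12*(-32076)) = sqrt(-994 + 2673) = sqrt(1679)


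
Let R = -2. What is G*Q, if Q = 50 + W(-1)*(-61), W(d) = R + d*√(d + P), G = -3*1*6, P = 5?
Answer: -5292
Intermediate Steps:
G = -18 (G = -3*6 = -18)
W(d) = -2 + d*√(5 + d) (W(d) = -2 + d*√(d + 5) = -2 + d*√(5 + d))
Q = 294 (Q = 50 + (-2 - √(5 - 1))*(-61) = 50 + (-2 - √4)*(-61) = 50 + (-2 - 1*2)*(-61) = 50 + (-2 - 2)*(-61) = 50 - 4*(-61) = 50 + 244 = 294)
G*Q = -18*294 = -5292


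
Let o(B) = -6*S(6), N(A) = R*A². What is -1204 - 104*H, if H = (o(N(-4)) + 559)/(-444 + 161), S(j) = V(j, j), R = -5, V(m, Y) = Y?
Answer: -286340/283 ≈ -1011.8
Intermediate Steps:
S(j) = j
N(A) = -5*A²
o(B) = -36 (o(B) = -6*6 = -36)
H = -523/283 (H = (-36 + 559)/(-444 + 161) = 523/(-283) = 523*(-1/283) = -523/283 ≈ -1.8481)
-1204 - 104*H = -1204 - 104*(-523/283) = -1204 + 54392/283 = -286340/283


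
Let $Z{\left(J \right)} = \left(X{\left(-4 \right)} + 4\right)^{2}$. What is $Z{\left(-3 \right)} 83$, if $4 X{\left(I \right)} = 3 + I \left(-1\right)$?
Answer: $\frac{43907}{16} \approx 2744.2$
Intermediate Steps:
$X{\left(I \right)} = \frac{3}{4} - \frac{I}{4}$ ($X{\left(I \right)} = \frac{3 + I \left(-1\right)}{4} = \frac{3 - I}{4} = \frac{3}{4} - \frac{I}{4}$)
$Z{\left(J \right)} = \frac{529}{16}$ ($Z{\left(J \right)} = \left(\left(\frac{3}{4} - -1\right) + 4\right)^{2} = \left(\left(\frac{3}{4} + 1\right) + 4\right)^{2} = \left(\frac{7}{4} + 4\right)^{2} = \left(\frac{23}{4}\right)^{2} = \frac{529}{16}$)
$Z{\left(-3 \right)} 83 = \frac{529}{16} \cdot 83 = \frac{43907}{16}$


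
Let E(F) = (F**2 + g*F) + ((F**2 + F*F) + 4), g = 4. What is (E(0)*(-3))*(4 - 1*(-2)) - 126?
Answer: -198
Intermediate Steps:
E(F) = 4 + 3*F**2 + 4*F (E(F) = (F**2 + 4*F) + ((F**2 + F*F) + 4) = (F**2 + 4*F) + ((F**2 + F**2) + 4) = (F**2 + 4*F) + (2*F**2 + 4) = (F**2 + 4*F) + (4 + 2*F**2) = 4 + 3*F**2 + 4*F)
(E(0)*(-3))*(4 - 1*(-2)) - 126 = ((4 + 3*0**2 + 4*0)*(-3))*(4 - 1*(-2)) - 126 = ((4 + 3*0 + 0)*(-3))*(4 + 2) - 126 = ((4 + 0 + 0)*(-3))*6 - 126 = (4*(-3))*6 - 126 = -12*6 - 126 = -72 - 126 = -198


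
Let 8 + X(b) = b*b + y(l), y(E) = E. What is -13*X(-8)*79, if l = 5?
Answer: -62647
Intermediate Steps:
X(b) = -3 + b² (X(b) = -8 + (b*b + 5) = -8 + (b² + 5) = -8 + (5 + b²) = -3 + b²)
-13*X(-8)*79 = -13*(-3 + (-8)²)*79 = -13*(-3 + 64)*79 = -13*61*79 = -793*79 = -62647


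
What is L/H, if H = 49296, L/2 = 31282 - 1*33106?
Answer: -76/1027 ≈ -0.074002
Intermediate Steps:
L = -3648 (L = 2*(31282 - 1*33106) = 2*(31282 - 33106) = 2*(-1824) = -3648)
L/H = -3648/49296 = -3648*1/49296 = -76/1027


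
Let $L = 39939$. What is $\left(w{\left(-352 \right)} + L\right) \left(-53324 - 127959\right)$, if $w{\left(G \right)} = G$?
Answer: $-7176450121$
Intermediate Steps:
$\left(w{\left(-352 \right)} + L\right) \left(-53324 - 127959\right) = \left(-352 + 39939\right) \left(-53324 - 127959\right) = 39587 \left(-181283\right) = -7176450121$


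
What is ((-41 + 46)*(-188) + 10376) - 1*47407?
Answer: -37971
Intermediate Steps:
((-41 + 46)*(-188) + 10376) - 1*47407 = (5*(-188) + 10376) - 47407 = (-940 + 10376) - 47407 = 9436 - 47407 = -37971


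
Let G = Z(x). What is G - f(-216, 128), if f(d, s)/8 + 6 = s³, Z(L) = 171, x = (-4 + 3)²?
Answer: -16776997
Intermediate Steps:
x = 1 (x = (-1)² = 1)
f(d, s) = -48 + 8*s³
G = 171
G - f(-216, 128) = 171 - (-48 + 8*128³) = 171 - (-48 + 8*2097152) = 171 - (-48 + 16777216) = 171 - 1*16777168 = 171 - 16777168 = -16776997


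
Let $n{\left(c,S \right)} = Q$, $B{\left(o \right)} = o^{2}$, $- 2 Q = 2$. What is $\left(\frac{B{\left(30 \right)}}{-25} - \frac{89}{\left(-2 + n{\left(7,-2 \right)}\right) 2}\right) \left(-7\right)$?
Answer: $\frac{889}{6} \approx 148.17$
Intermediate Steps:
$Q = -1$ ($Q = \left(- \frac{1}{2}\right) 2 = -1$)
$n{\left(c,S \right)} = -1$
$\left(\frac{B{\left(30 \right)}}{-25} - \frac{89}{\left(-2 + n{\left(7,-2 \right)}\right) 2}\right) \left(-7\right) = \left(\frac{30^{2}}{-25} - \frac{89}{\left(-2 - 1\right) 2}\right) \left(-7\right) = \left(900 \left(- \frac{1}{25}\right) - \frac{89}{\left(-3\right) 2}\right) \left(-7\right) = \left(-36 - \frac{89}{-6}\right) \left(-7\right) = \left(-36 - - \frac{89}{6}\right) \left(-7\right) = \left(-36 + \frac{89}{6}\right) \left(-7\right) = \left(- \frac{127}{6}\right) \left(-7\right) = \frac{889}{6}$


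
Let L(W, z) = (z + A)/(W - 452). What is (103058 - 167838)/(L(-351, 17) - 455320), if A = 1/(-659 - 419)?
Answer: 11215154104/78828098241 ≈ 0.14227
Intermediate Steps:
A = -1/1078 (A = 1/(-1078) = -1/1078 ≈ -0.00092764)
L(W, z) = (-1/1078 + z)/(-452 + W) (L(W, z) = (z - 1/1078)/(W - 452) = (-1/1078 + z)/(-452 + W))
(103058 - 167838)/(L(-351, 17) - 455320) = (103058 - 167838)/((-1/1078 + 17)/(-452 - 351) - 455320) = -64780/((18325/1078)/(-803) - 455320) = -64780/(-1/803*18325/1078 - 455320) = -64780/(-18325/865634 - 455320) = -64780/(-394140491205/865634) = -64780*(-865634/394140491205) = 11215154104/78828098241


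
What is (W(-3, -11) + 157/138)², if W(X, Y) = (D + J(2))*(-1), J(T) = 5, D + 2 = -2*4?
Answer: 717409/19044 ≈ 37.671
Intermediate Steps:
D = -10 (D = -2 - 2*4 = -2 - 8 = -10)
W(X, Y) = 5 (W(X, Y) = (-10 + 5)*(-1) = -5*(-1) = 5)
(W(-3, -11) + 157/138)² = (5 + 157/138)² = (847/138)² = 717409/19044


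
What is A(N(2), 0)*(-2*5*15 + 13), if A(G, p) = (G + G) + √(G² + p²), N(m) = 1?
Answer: -411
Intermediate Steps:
A(G, p) = √(G² + p²) + 2*G (A(G, p) = 2*G + √(G² + p²) = √(G² + p²) + 2*G)
A(N(2), 0)*(-2*5*15 + 13) = (√(1² + 0²) + 2*1)*(-2*5*15 + 13) = (√(1 + 0) + 2)*(-10*15 + 13) = (√1 + 2)*(-150 + 13) = (1 + 2)*(-137) = 3*(-137) = -411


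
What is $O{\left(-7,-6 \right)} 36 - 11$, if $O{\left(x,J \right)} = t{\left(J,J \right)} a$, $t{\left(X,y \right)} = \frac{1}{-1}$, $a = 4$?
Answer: $-155$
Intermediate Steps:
$t{\left(X,y \right)} = -1$
$O{\left(x,J \right)} = -4$ ($O{\left(x,J \right)} = \left(-1\right) 4 = -4$)
$O{\left(-7,-6 \right)} 36 - 11 = \left(-4\right) 36 - 11 = -144 - 11 = -155$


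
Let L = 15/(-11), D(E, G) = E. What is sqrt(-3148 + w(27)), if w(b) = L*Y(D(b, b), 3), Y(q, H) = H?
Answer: I*sqrt(381403)/11 ≈ 56.143*I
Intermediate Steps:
L = -15/11 (L = 15*(-1/11) = -15/11 ≈ -1.3636)
w(b) = -45/11 (w(b) = -15/11*3 = -45/11)
sqrt(-3148 + w(27)) = sqrt(-3148 - 45/11) = sqrt(-34673/11) = I*sqrt(381403)/11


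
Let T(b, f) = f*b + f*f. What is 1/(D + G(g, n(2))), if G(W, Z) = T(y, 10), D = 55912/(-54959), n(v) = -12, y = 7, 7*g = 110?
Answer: 54959/9287118 ≈ 0.0059178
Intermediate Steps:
g = 110/7 (g = (⅐)*110 = 110/7 ≈ 15.714)
D = -55912/54959 (D = 55912*(-1/54959) = -55912/54959 ≈ -1.0173)
T(b, f) = f² + b*f (T(b, f) = b*f + f² = f² + b*f)
G(W, Z) = 170 (G(W, Z) = 10*(7 + 10) = 10*17 = 170)
1/(D + G(g, n(2))) = 1/(-55912/54959 + 170) = 1/(9287118/54959) = 54959/9287118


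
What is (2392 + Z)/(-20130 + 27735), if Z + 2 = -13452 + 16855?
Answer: 1931/2535 ≈ 0.76174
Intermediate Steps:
Z = 3401 (Z = -2 + (-13452 + 16855) = -2 + 3403 = 3401)
(2392 + Z)/(-20130 + 27735) = (2392 + 3401)/(-20130 + 27735) = 5793/7605 = 5793*(1/7605) = 1931/2535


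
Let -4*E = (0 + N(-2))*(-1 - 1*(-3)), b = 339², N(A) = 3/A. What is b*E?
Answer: 344763/4 ≈ 86191.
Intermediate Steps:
b = 114921
E = ¾ (E = -(0 + 3/(-2))*(-1 - 1*(-3))/4 = -(0 + 3*(-½))*(-1 + 3)/4 = -(0 - 3/2)*2/4 = -(-3)*2/8 = -¼*(-3) = ¾ ≈ 0.75000)
b*E = 114921*(¾) = 344763/4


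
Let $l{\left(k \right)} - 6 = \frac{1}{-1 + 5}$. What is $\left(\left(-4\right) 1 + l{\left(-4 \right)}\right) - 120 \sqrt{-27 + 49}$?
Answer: $\frac{9}{4} - 120 \sqrt{22} \approx -560.6$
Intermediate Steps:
$l{\left(k \right)} = \frac{25}{4}$ ($l{\left(k \right)} = 6 + \frac{1}{-1 + 5} = 6 + \frac{1}{4} = \frac{25}{4}$)
$\left(\left(-4\right) 1 + l{\left(-4 \right)}\right) - 120 \sqrt{-27 + 49} = \left(\left(-4\right) 1 + \frac{25}{4}\right) - 120 \sqrt{-27 + 49} = \left(-4 + \frac{25}{4}\right) - 120 \sqrt{22} = \frac{9}{4} - 120 \sqrt{22}$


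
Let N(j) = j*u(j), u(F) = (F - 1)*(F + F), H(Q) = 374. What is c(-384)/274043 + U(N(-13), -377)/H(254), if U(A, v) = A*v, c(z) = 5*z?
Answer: 22221914926/4658731 ≈ 4770.0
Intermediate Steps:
u(F) = 2*F*(-1 + F) (u(F) = (-1 + F)*(2*F) = 2*F*(-1 + F))
N(j) = 2*j²*(-1 + j) (N(j) = j*(2*j*(-1 + j)) = 2*j²*(-1 + j))
c(-384)/274043 + U(N(-13), -377)/H(254) = (5*(-384))/274043 + ((2*(-13)²*(-1 - 13))*(-377))/374 = -1920*1/274043 + ((2*169*(-14))*(-377))*(1/374) = -1920/274043 - 4732*(-377)*(1/374) = -1920/274043 + 1783964*(1/374) = -1920/274043 + 891982/187 = 22221914926/4658731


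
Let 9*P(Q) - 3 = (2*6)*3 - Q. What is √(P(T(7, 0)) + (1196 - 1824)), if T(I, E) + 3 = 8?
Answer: 53*I*√2/3 ≈ 24.984*I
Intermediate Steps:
T(I, E) = 5 (T(I, E) = -3 + 8 = 5)
P(Q) = 13/3 - Q/9 (P(Q) = ⅓ + ((2*6)*3 - Q)/9 = ⅓ + (12*3 - Q)/9 = ⅓ + (36 - Q)/9 = ⅓ + (4 - Q/9) = 13/3 - Q/9)
√(P(T(7, 0)) + (1196 - 1824)) = √((13/3 - ⅑*5) + (1196 - 1824)) = √((13/3 - 5/9) - 628) = √(34/9 - 628) = √(-5618/9) = 53*I*√2/3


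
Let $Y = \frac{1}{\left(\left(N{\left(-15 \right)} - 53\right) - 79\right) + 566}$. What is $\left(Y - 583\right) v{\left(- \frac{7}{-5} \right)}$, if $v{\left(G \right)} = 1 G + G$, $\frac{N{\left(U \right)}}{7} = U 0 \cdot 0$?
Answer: $- \frac{253021}{155} \approx -1632.4$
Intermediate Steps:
$N{\left(U \right)} = 0$ ($N{\left(U \right)} = 7 U 0 \cdot 0 = 7 \cdot 0 \cdot 0 = 7 \cdot 0 = 0$)
$v{\left(G \right)} = 2 G$ ($v{\left(G \right)} = G + G = 2 G$)
$Y = \frac{1}{434}$ ($Y = \frac{1}{\left(\left(0 - 53\right) - 79\right) + 566} = \frac{1}{\left(-53 - 79\right) + 566} = \frac{1}{-132 + 566} = \frac{1}{434} \approx 0.0023041$)
$\left(Y - 583\right) v{\left(- \frac{7}{-5} \right)} = \left(\frac{1}{434} - 583\right) 2 \left(- \frac{7}{-5}\right) = - \frac{253021 \cdot 2 \left(\left(-7\right) \left(- \frac{1}{5}\right)\right)}{434} = - \frac{253021 \cdot 2 \cdot \frac{7}{5}}{434} = \left(- \frac{253021}{434}\right) \frac{14}{5} = - \frac{253021}{155}$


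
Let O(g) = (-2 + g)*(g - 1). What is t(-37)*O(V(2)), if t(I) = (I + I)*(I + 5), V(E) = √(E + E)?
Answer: 0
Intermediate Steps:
V(E) = √2*√E (V(E) = √(2*E) = √2*√E)
t(I) = 2*I*(5 + I) (t(I) = (2*I)*(5 + I) = 2*I*(5 + I))
O(g) = (-1 + g)*(-2 + g) (O(g) = (-2 + g)*(-1 + g) = (-1 + g)*(-2 + g))
t(-37)*O(V(2)) = (2*(-37)*(5 - 37))*(2 + (√2*√2)² - 3*√2*√2) = (2*(-37)*(-32))*(2 + 2² - 3*2) = 2368*(2 + 4 - 6) = 2368*0 = 0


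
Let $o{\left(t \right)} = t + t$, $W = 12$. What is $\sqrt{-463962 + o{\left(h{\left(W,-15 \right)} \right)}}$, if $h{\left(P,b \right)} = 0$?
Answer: $i \sqrt{463962} \approx 681.15 i$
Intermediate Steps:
$o{\left(t \right)} = 2 t$
$\sqrt{-463962 + o{\left(h{\left(W,-15 \right)} \right)}} = \sqrt{-463962 + 2 \cdot 0} = \sqrt{-463962 + 0} = \sqrt{-463962} = i \sqrt{463962}$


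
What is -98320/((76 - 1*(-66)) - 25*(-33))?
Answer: -98320/967 ≈ -101.68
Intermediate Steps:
-98320/((76 - 1*(-66)) - 25*(-33)) = -98320/((76 + 66) + 825) = -98320/(142 + 825) = -98320/967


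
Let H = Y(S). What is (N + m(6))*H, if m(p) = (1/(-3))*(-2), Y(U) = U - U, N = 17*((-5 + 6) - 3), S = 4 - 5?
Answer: 0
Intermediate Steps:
S = -1
N = -34 (N = 17*(1 - 3) = 17*(-2) = -34)
Y(U) = 0
H = 0
m(p) = ⅔ (m(p) = (1*(-⅓))*(-2) = -⅓*(-2) = ⅔)
(N + m(6))*H = (-34 + ⅔)*0 = -100/3*0 = 0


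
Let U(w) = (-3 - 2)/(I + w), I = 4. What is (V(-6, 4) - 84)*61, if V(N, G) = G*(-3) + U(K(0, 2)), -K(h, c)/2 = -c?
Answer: -47153/8 ≈ -5894.1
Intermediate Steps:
K(h, c) = 2*c (K(h, c) = -(-2)*c = 2*c)
U(w) = -5/(4 + w) (U(w) = (-3 - 2)/(4 + w) = -5/(4 + w))
V(N, G) = -5/8 - 3*G (V(N, G) = G*(-3) - 5/(4 + 2*2) = -3*G - 5/(4 + 4) = -3*G - 5/8 = -5/8 - 3*G)
(V(-6, 4) - 84)*61 = ((-5/8 - 3*4) - 84)*61 = ((-5/8 - 12) - 84)*61 = (-101/8 - 84)*61 = -773/8*61 = -47153/8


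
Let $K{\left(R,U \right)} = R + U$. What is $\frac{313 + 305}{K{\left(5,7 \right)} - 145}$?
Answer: $- \frac{618}{133} \approx -4.6466$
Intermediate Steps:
$\frac{313 + 305}{K{\left(5,7 \right)} - 145} = \frac{313 + 305}{\left(5 + 7\right) - 145} = \frac{618}{12 - 145} = \frac{618}{-133} = 618 \left(- \frac{1}{133}\right) = - \frac{618}{133}$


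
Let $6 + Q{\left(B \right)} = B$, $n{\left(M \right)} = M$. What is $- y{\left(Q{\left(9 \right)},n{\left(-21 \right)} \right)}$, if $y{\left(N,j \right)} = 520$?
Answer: $-520$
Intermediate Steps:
$Q{\left(B \right)} = -6 + B$
$- y{\left(Q{\left(9 \right)},n{\left(-21 \right)} \right)} = \left(-1\right) 520 = -520$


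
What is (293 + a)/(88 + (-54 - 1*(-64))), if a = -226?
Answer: 67/98 ≈ 0.68367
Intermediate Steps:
(293 + a)/(88 + (-54 - 1*(-64))) = (293 - 226)/(88 + (-54 - 1*(-64))) = 67/(88 + (-54 + 64)) = 67/(88 + 10) = 67/98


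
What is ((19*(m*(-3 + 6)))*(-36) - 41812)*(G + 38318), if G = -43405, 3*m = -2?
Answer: 205738628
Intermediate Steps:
m = -⅔ (m = (⅓)*(-2) = -⅔ ≈ -0.66667)
((19*(m*(-3 + 6)))*(-36) - 41812)*(G + 38318) = ((19*(-2*(-3 + 6)/3))*(-36) - 41812)*(-43405 + 38318) = ((19*(-⅔*3))*(-36) - 41812)*(-5087) = ((19*(-2))*(-36) - 41812)*(-5087) = (-38*(-36) - 41812)*(-5087) = (1368 - 41812)*(-5087) = -40444*(-5087) = 205738628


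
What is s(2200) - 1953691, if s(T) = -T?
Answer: -1955891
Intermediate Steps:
s(2200) - 1953691 = -1*2200 - 1953691 = -2200 - 1953691 = -1955891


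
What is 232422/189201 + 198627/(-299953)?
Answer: 10711749713/18917135851 ≈ 0.56625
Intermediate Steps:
232422/189201 + 198627/(-299953) = 232422*(1/189201) + 198627*(-1/299953) = 77474/63067 - 198627/299953 = 10711749713/18917135851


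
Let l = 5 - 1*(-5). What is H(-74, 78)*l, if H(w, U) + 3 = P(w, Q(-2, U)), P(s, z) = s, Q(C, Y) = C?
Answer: -770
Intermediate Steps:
l = 10 (l = 5 + 5 = 10)
H(w, U) = -3 + w
H(-74, 78)*l = (-3 - 74)*10 = -77*10 = -770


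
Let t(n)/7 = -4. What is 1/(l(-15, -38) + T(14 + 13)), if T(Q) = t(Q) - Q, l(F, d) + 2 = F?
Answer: -1/72 ≈ -0.013889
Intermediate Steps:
l(F, d) = -2 + F
t(n) = -28 (t(n) = 7*(-4) = -28)
T(Q) = -28 - Q
1/(l(-15, -38) + T(14 + 13)) = 1/((-2 - 15) + (-28 - (14 + 13))) = 1/(-17 + (-28 - 1*27)) = 1/(-17 + (-28 - 27)) = 1/(-17 - 55) = 1/(-72) = -1/72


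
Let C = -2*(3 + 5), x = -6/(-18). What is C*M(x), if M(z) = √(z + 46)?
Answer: -16*√417/3 ≈ -108.91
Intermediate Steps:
x = ⅓ (x = -6*(-1/18) = ⅓ ≈ 0.33333)
M(z) = √(46 + z)
C = -16 (C = -2*8 = -16)
C*M(x) = -16*√(46 + ⅓) = -16*√417/3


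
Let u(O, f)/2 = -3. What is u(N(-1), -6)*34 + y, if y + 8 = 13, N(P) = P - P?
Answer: -199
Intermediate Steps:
N(P) = 0
u(O, f) = -6 (u(O, f) = 2*(-3) = -6)
y = 5 (y = -8 + 13 = 5)
u(N(-1), -6)*34 + y = -6*34 + 5 = -204 + 5 = -199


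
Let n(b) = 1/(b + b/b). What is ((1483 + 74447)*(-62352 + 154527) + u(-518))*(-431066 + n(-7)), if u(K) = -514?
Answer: -9050898747324346/3 ≈ -3.0170e+15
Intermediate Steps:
n(b) = 1/(1 + b) (n(b) = 1/(b + 1) = 1/(1 + b))
((1483 + 74447)*(-62352 + 154527) + u(-518))*(-431066 + n(-7)) = ((1483 + 74447)*(-62352 + 154527) - 514)*(-431066 + 1/(1 - 7)) = (75930*92175 - 514)*(-431066 + 1/(-6)) = (6998847750 - 514)*(-431066 - ⅙) = 6998847236*(-2586397/6) = -9050898747324346/3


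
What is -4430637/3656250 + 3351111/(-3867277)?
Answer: -3265222239911/1571081281250 ≈ -2.0783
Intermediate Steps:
-4430637/3656250 + 3351111/(-3867277) = -4430637*1/3656250 + 3351111*(-1/3867277) = -492293/406250 - 3351111/3867277 = -3265222239911/1571081281250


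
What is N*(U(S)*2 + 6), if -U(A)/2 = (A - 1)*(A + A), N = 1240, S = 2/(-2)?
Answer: -12400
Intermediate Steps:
S = -1 (S = 2*(-1/2) = -1)
U(A) = -4*A*(-1 + A) (U(A) = -2*(A - 1)*(A + A) = -2*(-1 + A)*2*A = -4*A*(-1 + A))
N*(U(S)*2 + 6) = 1240*((4*(-1)*(1 - 1*(-1)))*2 + 6) = 1240*((4*(-1)*(1 + 1))*2 + 6) = 1240*((4*(-1)*2)*2 + 6) = 1240*(-8*2 + 6) = 1240*(-16 + 6) = 1240*(-10) = -12400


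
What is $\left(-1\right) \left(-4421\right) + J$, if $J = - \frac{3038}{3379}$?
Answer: $\frac{481791}{109} \approx 4420.1$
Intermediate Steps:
$J = - \frac{98}{109}$ ($J = \left(-3038\right) \frac{1}{3379} = - \frac{98}{109} \approx -0.89908$)
$\left(-1\right) \left(-4421\right) + J = \left(-1\right) \left(-4421\right) - \frac{98}{109} = 4421 - \frac{98}{109} = \frac{481791}{109}$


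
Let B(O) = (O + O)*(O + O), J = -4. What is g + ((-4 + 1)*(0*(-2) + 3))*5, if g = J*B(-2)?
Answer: -109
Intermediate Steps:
B(O) = 4*O² (B(O) = (2*O)*(2*O) = 4*O²)
g = -64 (g = -16*(-2)² = -16*4 = -4*16 = -64)
g + ((-4 + 1)*(0*(-2) + 3))*5 = -64 + ((-4 + 1)*(0*(-2) + 3))*5 = -64 - 3*(0 + 3)*5 = -64 - 3*3*5 = -64 - 9*5 = -64 - 45 = -109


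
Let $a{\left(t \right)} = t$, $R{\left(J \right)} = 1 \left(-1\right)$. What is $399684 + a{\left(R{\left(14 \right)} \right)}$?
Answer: $399683$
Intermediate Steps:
$R{\left(J \right)} = -1$
$399684 + a{\left(R{\left(14 \right)} \right)} = 399684 - 1 = 399683$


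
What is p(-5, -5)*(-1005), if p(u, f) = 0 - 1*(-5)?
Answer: -5025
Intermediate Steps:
p(u, f) = 5 (p(u, f) = 0 + 5 = 5)
p(-5, -5)*(-1005) = 5*(-1005) = -5025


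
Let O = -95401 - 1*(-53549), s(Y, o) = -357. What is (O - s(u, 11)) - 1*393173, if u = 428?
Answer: -434668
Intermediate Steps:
O = -41852 (O = -95401 + 53549 = -41852)
(O - s(u, 11)) - 1*393173 = (-41852 - 1*(-357)) - 1*393173 = (-41852 + 357) - 393173 = -41495 - 393173 = -434668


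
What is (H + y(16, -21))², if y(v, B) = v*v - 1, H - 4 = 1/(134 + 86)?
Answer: 3246834361/48400 ≈ 67083.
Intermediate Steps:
H = 881/220 (H = 4 + 1/(134 + 86) = 4 + 1/220 = 881/220 ≈ 4.0045)
y(v, B) = -1 + v² (y(v, B) = v² - 1 = -1 + v²)
(H + y(16, -21))² = (881/220 + (-1 + 16²))² = (881/220 + (-1 + 256))² = (881/220 + 255)² = (56981/220)² = 3246834361/48400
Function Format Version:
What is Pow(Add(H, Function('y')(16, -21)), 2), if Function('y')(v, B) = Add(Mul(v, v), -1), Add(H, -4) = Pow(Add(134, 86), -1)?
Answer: Rational(3246834361, 48400) ≈ 67083.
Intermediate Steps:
H = Rational(881, 220) (H = Add(4, Pow(Add(134, 86), -1)) = Add(4, Pow(220, -1)) = Add(4, Rational(1, 220)) = Rational(881, 220) ≈ 4.0045)
Function('y')(v, B) = Add(-1, Pow(v, 2)) (Function('y')(v, B) = Add(Pow(v, 2), -1) = Add(-1, Pow(v, 2)))
Pow(Add(H, Function('y')(16, -21)), 2) = Pow(Add(Rational(881, 220), Add(-1, Pow(16, 2))), 2) = Pow(Add(Rational(881, 220), Add(-1, 256)), 2) = Pow(Add(Rational(881, 220), 255), 2) = Pow(Rational(56981, 220), 2) = Rational(3246834361, 48400)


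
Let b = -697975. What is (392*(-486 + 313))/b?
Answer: 67816/697975 ≈ 0.097161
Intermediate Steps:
(392*(-486 + 313))/b = (392*(-486 + 313))/(-697975) = (392*(-173))*(-1/697975) = -67816*(-1/697975) = 67816/697975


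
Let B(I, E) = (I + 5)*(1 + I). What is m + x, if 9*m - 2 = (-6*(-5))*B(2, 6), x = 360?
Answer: 3872/9 ≈ 430.22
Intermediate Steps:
B(I, E) = (1 + I)*(5 + I) (B(I, E) = (5 + I)*(1 + I) = (1 + I)*(5 + I))
m = 632/9 (m = 2/9 + ((-6*(-5))*(5 + 2² + 6*2))/9 = 2/9 + (30*(5 + 4 + 12))/9 = 2/9 + (30*21)/9 = 2/9 + (⅑)*630 = 2/9 + 70 = 632/9 ≈ 70.222)
m + x = 632/9 + 360 = 3872/9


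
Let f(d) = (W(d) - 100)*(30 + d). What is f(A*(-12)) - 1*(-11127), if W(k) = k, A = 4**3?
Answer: 651711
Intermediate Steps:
A = 64
f(d) = (-100 + d)*(30 + d) (f(d) = (d - 100)*(30 + d) = (-100 + d)*(30 + d))
f(A*(-12)) - 1*(-11127) = (-3000 + (64*(-12))**2 - 4480*(-12)) - 1*(-11127) = (-3000 + (-768)**2 - 70*(-768)) + 11127 = (-3000 + 589824 + 53760) + 11127 = 640584 + 11127 = 651711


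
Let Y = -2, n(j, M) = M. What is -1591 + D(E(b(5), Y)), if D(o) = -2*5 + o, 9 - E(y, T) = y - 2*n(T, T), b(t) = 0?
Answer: -1596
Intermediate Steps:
E(y, T) = 9 - y + 2*T (E(y, T) = 9 - (y - 2*T) = 9 + (-y + 2*T) = 9 - y + 2*T)
D(o) = -10 + o
-1591 + D(E(b(5), Y)) = -1591 + (-10 + (9 - 1*0 + 2*(-2))) = -1591 + (-10 + (9 + 0 - 4)) = -1591 + (-10 + 5) = -1591 - 5 = -1596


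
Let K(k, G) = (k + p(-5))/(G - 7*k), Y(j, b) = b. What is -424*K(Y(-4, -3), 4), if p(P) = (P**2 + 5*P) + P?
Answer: 3392/25 ≈ 135.68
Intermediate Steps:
p(P) = P**2 + 6*P
K(k, G) = (-5 + k)/(G - 7*k) (K(k, G) = (k - 5*(6 - 5))/(G - 7*k) = (k - 5*1)/(G - 7*k) = (k - 5)/(G - 7*k) = (-5 + k)/(G - 7*k))
-424*K(Y(-4, -3), 4) = -424*(-5 - 3)/(4 - 7*(-3)) = -424*(-8)/(4 + 21) = -424*(-8)/25 = -424*(-8/25) = 3392/25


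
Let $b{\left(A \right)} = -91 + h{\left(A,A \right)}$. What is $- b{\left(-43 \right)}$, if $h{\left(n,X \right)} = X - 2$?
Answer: $136$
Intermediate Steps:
$h{\left(n,X \right)} = -2 + X$
$b{\left(A \right)} = -93 + A$ ($b{\left(A \right)} = -91 + \left(-2 + A\right) = -93 + A$)
$- b{\left(-43 \right)} = - (-93 - 43) = \left(-1\right) \left(-136\right) = 136$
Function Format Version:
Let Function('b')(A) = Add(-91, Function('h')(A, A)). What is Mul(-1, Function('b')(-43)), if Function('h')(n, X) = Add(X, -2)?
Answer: 136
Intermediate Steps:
Function('h')(n, X) = Add(-2, X)
Function('b')(A) = Add(-93, A) (Function('b')(A) = Add(-91, Add(-2, A)) = Add(-93, A))
Mul(-1, Function('b')(-43)) = Mul(-1, Add(-93, -43)) = Mul(-1, -136) = 136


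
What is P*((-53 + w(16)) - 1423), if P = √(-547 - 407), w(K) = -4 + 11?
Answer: -4407*I*√106 ≈ -45373.0*I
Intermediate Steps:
w(K) = 7
P = 3*I*√106 (P = √(-954) = 3*I*√106 ≈ 30.887*I)
P*((-53 + w(16)) - 1423) = (3*I*√106)*((-53 + 7) - 1423) = (3*I*√106)*(-46 - 1423) = (3*I*√106)*(-1469) = -4407*I*√106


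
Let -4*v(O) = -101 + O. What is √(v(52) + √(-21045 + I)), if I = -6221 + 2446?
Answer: √(49 + 8*I*√6205)/2 ≈ 9.2268 + 8.5372*I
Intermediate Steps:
v(O) = 101/4 - O/4 (v(O) = -(-101 + O)/4 = 101/4 - O/4)
I = -3775
√(v(52) + √(-21045 + I)) = √((101/4 - ¼*52) + √(-21045 - 3775)) = √((101/4 - 13) + √(-24820)) = √(49/4 + 2*I*√6205)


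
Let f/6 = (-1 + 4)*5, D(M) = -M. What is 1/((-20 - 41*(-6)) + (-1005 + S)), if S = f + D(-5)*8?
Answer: -1/649 ≈ -0.0015408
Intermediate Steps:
f = 90 (f = 6*((-1 + 4)*5) = 6*(3*5) = 6*15 = 90)
S = 130 (S = 90 - 1*(-5)*8 = 90 + 5*8 = 90 + 40 = 130)
1/((-20 - 41*(-6)) + (-1005 + S)) = 1/((-20 - 41*(-6)) + (-1005 + 130)) = 1/((-20 + 246) - 875) = 1/(226 - 875) = 1/(-649) = -1/649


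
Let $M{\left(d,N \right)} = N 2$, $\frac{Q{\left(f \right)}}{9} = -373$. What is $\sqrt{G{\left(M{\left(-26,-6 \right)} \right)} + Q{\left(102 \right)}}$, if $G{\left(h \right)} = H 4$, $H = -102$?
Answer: $i \sqrt{3765} \approx 61.36 i$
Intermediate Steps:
$Q{\left(f \right)} = -3357$ ($Q{\left(f \right)} = 9 \left(-373\right) = -3357$)
$M{\left(d,N \right)} = 2 N$
$G{\left(h \right)} = -408$ ($G{\left(h \right)} = \left(-102\right) 4 = -408$)
$\sqrt{G{\left(M{\left(-26,-6 \right)} \right)} + Q{\left(102 \right)}} = \sqrt{-408 - 3357} = \sqrt{-3765} = i \sqrt{3765}$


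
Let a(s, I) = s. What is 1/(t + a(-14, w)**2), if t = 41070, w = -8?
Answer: 1/41266 ≈ 2.4233e-5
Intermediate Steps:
1/(t + a(-14, w)**2) = 1/(41070 + (-14)**2) = 1/(41070 + 196) = 1/41266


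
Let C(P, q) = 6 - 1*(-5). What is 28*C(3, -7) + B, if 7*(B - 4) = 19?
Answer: 2203/7 ≈ 314.71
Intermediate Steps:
C(P, q) = 11 (C(P, q) = 6 + 5 = 11)
B = 47/7 (B = 4 + (⅐)*19 = 4 + 19/7 = 47/7 ≈ 6.7143)
28*C(3, -7) + B = 28*11 + 47/7 = 308 + 47/7 = 2203/7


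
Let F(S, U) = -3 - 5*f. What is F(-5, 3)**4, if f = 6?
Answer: 1185921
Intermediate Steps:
F(S, U) = -33 (F(S, U) = -3 - 5*6 = -3 - 30 = -33)
F(-5, 3)**4 = (-33)**4 = 1185921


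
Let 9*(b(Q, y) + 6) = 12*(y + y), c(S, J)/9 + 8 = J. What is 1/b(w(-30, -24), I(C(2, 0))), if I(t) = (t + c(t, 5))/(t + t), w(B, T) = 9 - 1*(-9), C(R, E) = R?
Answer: -3/68 ≈ -0.044118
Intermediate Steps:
w(B, T) = 18 (w(B, T) = 9 + 9 = 18)
c(S, J) = -72 + 9*J
I(t) = (-27 + t)/(2*t) (I(t) = (t + (-72 + 9*5))/(t + t) = (t + (-72 + 45))/((2*t)) = (t - 27)*(1/(2*t)) = (-27 + t)*(1/(2*t)) = (-27 + t)/(2*t))
b(Q, y) = -6 + 8*y/3 (b(Q, y) = -6 + (12*(y + y))/9 = -6 + (12*(2*y))/9 = -6 + (24*y)/9 = -6 + 8*y/3)
1/b(w(-30, -24), I(C(2, 0))) = 1/(-6 + 8*((1/2)*(-27 + 2)/2)/3) = 1/(-6 + 8*((1/2)*(1/2)*(-25))/3) = 1/(-6 + (8/3)*(-25/4)) = 1/(-6 - 50/3) = 1/(-68/3) = -3/68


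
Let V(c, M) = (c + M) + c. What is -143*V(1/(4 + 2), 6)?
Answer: -2717/3 ≈ -905.67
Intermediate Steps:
V(c, M) = M + 2*c (V(c, M) = (M + c) + c = M + 2*c)
-143*V(1/(4 + 2), 6) = -143*(6 + 2/(4 + 2)) = -143*(6 + 2/6) = -143*(6 + 2*(1/6)) = -143*(6 + 1/3) = -143*19/3 = -2717/3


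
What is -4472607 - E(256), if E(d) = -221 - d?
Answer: -4472130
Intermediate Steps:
-4472607 - E(256) = -4472607 - (-221 - 1*256) = -4472607 - (-221 - 256) = -4472607 - 1*(-477) = -4472607 + 477 = -4472130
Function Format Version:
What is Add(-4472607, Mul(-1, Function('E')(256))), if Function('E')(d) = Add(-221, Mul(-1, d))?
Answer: -4472130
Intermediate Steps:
Add(-4472607, Mul(-1, Function('E')(256))) = Add(-4472607, Mul(-1, Add(-221, Mul(-1, 256)))) = Add(-4472607, Mul(-1, Add(-221, -256))) = Add(-4472607, Mul(-1, -477)) = Add(-4472607, 477) = -4472130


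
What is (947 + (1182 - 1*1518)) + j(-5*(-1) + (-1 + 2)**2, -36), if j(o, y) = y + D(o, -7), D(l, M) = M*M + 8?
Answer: 632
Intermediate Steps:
D(l, M) = 8 + M**2 (D(l, M) = M**2 + 8 = 8 + M**2)
j(o, y) = 57 + y (j(o, y) = y + (8 + (-7)**2) = y + (8 + 49) = y + 57 = 57 + y)
(947 + (1182 - 1*1518)) + j(-5*(-1) + (-1 + 2)**2, -36) = (947 + (1182 - 1*1518)) + (57 - 36) = (947 + (1182 - 1518)) + 21 = (947 - 336) + 21 = 611 + 21 = 632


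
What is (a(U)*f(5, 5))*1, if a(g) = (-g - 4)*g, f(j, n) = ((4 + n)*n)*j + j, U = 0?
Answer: 0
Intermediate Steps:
f(j, n) = j + j*n*(4 + n) (f(j, n) = (n*(4 + n))*j + j = j*n*(4 + n) + j = j + j*n*(4 + n))
a(g) = g*(-4 - g) (a(g) = (-4 - g)*g = g*(-4 - g))
(a(U)*f(5, 5))*1 = ((-1*0*(4 + 0))*(5*(1 + 5² + 4*5)))*1 = ((-1*0*4)*(5*(1 + 25 + 20)))*1 = (0*(5*46))*1 = (0*230)*1 = 0*1 = 0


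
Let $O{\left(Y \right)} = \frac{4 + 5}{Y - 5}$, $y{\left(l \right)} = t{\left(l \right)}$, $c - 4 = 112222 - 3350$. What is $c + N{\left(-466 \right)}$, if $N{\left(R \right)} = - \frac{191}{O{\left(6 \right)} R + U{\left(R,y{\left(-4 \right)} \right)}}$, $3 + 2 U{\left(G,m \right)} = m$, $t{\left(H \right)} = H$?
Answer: $\frac{914014402}{8395} \approx 1.0888 \cdot 10^{5}$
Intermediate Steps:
$c = 108876$ ($c = 4 + \left(112222 - 3350\right) = 4 + 108872 = 108876$)
$y{\left(l \right)} = l$
$U{\left(G,m \right)} = - \frac{3}{2} + \frac{m}{2}$
$O{\left(Y \right)} = \frac{9}{-5 + Y}$
$N{\left(R \right)} = - \frac{191}{- \frac{7}{2} + 9 R}$ ($N{\left(R \right)} = - \frac{191}{\frac{9}{-5 + 6} R + \left(- \frac{3}{2} + \frac{1}{2} \left(-4\right)\right)} = - \frac{191}{\frac{9}{1} R - \frac{7}{2}} = - \frac{191}{9 \cdot 1 R - \frac{7}{2}} = - \frac{191}{9 R - \frac{7}{2}} = - \frac{191}{- \frac{7}{2} + 9 R}$)
$c + N{\left(-466 \right)} = 108876 - \frac{382}{-7 + 18 \left(-466\right)} = 108876 - \frac{382}{-7 - 8388} = 108876 - \frac{382}{-8395} = 108876 - - \frac{382}{8395} = 108876 + \frac{382}{8395} = \frac{914014402}{8395}$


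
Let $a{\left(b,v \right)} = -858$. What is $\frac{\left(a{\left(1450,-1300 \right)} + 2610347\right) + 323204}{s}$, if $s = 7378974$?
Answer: $\frac{2932693}{7378974} \approx 0.39744$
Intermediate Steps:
$\frac{\left(a{\left(1450,-1300 \right)} + 2610347\right) + 323204}{s} = \frac{\left(-858 + 2610347\right) + 323204}{7378974} = \left(2609489 + 323204\right) \frac{1}{7378974} = 2932693 \cdot \frac{1}{7378974} = \frac{2932693}{7378974}$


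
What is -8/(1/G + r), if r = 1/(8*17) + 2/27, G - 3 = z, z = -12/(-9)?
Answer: -381888/14903 ≈ -25.625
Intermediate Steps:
z = 4/3 (z = -12*(-1/9) = 4/3 ≈ 1.3333)
G = 13/3 (G = 3 + 4/3 = 13/3 ≈ 4.3333)
r = 299/3672 (r = (1/8)*(1/17) + 2*(1/27) = 1/136 + 2/27 = 299/3672 ≈ 0.081427)
-8/(1/G + r) = -8/(1/(13/3) + 299/3672) = -8/(3/13 + 299/3672) = -8/14903/47736 = -8*47736/14903 = -381888/14903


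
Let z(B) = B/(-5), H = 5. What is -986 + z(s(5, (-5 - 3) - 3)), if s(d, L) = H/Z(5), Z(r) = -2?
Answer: -1971/2 ≈ -985.50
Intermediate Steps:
s(d, L) = -5/2 (s(d, L) = 5/(-2) = 5*(-½) = -5/2)
z(B) = -B/5 (z(B) = B*(-⅕) = -B/5)
-986 + z(s(5, (-5 - 3) - 3)) = -986 - ⅕*(-5/2) = -986 + ½ = -1971/2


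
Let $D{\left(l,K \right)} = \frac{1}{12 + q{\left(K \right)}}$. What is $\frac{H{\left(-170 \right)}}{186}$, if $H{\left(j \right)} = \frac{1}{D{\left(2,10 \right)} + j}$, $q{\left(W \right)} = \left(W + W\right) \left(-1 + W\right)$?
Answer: $- \frac{32}{1011809} \approx -3.1627 \cdot 10^{-5}$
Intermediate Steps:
$q{\left(W \right)} = 2 W \left(-1 + W\right)$
$D{\left(l,K \right)} = \frac{1}{12 + 2 K \left(-1 + K\right)}$
$H{\left(j \right)} = \frac{1}{\frac{1}{192} + j}$ ($H{\left(j \right)} = \frac{1}{\frac{1}{2 \left(6 + 10 \left(-1 + 10\right)\right)} + j} = \frac{1}{\frac{1}{2 \left(6 + 10 \cdot 9\right)} + j} = \frac{1}{\frac{1}{2 \left(6 + 90\right)} + j} = \frac{1}{\frac{1}{2 \cdot 96} + j} = \frac{1}{\frac{1}{2} \cdot \frac{1}{96} + j} = \frac{1}{\frac{1}{192} + j}$)
$\frac{H{\left(-170 \right)}}{186} = \frac{192 \frac{1}{1 + 192 \left(-170\right)}}{186} = \frac{192}{1 - 32640} \cdot \frac{1}{186} = \frac{192}{-32639} \cdot \frac{1}{186} = 192 \left(- \frac{1}{32639}\right) \frac{1}{186} = \left(- \frac{192}{32639}\right) \frac{1}{186} = - \frac{32}{1011809}$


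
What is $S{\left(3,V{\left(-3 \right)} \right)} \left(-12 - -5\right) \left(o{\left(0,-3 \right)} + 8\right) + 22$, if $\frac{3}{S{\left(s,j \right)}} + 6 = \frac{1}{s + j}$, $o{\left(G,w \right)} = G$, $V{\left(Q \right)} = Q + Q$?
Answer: $\frac{922}{19} \approx 48.526$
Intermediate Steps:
$V{\left(Q \right)} = 2 Q$
$S{\left(s,j \right)} = \frac{3}{-6 + \frac{1}{j + s}}$ ($S{\left(s,j \right)} = \frac{3}{-6 + \frac{1}{s + j}} = \frac{3}{-6 + \frac{1}{j + s}}$)
$S{\left(3,V{\left(-3 \right)} \right)} \left(-12 - -5\right) \left(o{\left(0,-3 \right)} + 8\right) + 22 = \frac{3 \left(- 2 \left(-3\right) - 3\right)}{-1 + 6 \cdot 2 \left(-3\right) + 6 \cdot 3} \left(-12 - -5\right) \left(0 + 8\right) + 22 = \frac{3 \left(\left(-1\right) \left(-6\right) - 3\right)}{-1 + 6 \left(-6\right) + 18} \left(-12 + 5\right) 8 + 22 = \frac{3 \left(6 - 3\right)}{-1 - 36 + 18} \left(\left(-7\right) 8\right) + 22 = 3 \frac{1}{-19} \cdot 3 \left(-56\right) + 22 = 3 \left(- \frac{1}{19}\right) 3 \left(-56\right) + 22 = \left(- \frac{9}{19}\right) \left(-56\right) + 22 = \frac{504}{19} + 22 = \frac{922}{19}$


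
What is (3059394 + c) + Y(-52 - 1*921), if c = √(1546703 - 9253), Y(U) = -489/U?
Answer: 2976790851/973 + 5*√61498 ≈ 3.0606e+6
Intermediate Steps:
c = 5*√61498 (c = √1537450 = 5*√61498 ≈ 1239.9)
(3059394 + c) + Y(-52 - 1*921) = (3059394 + 5*√61498) - 489/(-52 - 1*921) = (3059394 + 5*√61498) - 489/(-52 - 921) = (3059394 + 5*√61498) - 489/(-973) = (3059394 + 5*√61498) - 489*(-1/973) = (3059394 + 5*√61498) + 489/973 = 2976790851/973 + 5*√61498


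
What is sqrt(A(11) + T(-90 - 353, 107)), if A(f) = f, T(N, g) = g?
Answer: sqrt(118) ≈ 10.863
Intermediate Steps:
sqrt(A(11) + T(-90 - 353, 107)) = sqrt(11 + 107) = sqrt(118)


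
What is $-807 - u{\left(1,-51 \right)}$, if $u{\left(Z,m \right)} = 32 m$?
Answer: $825$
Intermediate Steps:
$-807 - u{\left(1,-51 \right)} = -807 - 32 \left(-51\right) = -807 - -1632 = -807 + 1632 = 825$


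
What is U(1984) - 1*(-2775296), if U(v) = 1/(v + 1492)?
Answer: 9646928897/3476 ≈ 2.7753e+6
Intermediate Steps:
U(v) = 1/(1492 + v)
U(1984) - 1*(-2775296) = 1/(1492 + 1984) - 1*(-2775296) = 1/3476 + 2775296 = 9646928897/3476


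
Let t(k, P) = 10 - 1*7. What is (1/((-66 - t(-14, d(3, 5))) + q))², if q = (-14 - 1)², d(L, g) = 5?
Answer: 1/24336 ≈ 4.1091e-5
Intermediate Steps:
t(k, P) = 3 (t(k, P) = 10 - 7 = 3)
q = 225 (q = (-15)² = 225)
(1/((-66 - t(-14, d(3, 5))) + q))² = (1/((-66 - 1*3) + 225))² = (1/((-66 - 3) + 225))² = (1/(-69 + 225))² = (1/156)² = 1/24336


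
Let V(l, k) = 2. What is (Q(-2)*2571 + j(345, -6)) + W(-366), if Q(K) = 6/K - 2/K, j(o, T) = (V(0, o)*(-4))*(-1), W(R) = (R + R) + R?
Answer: -6232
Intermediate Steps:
W(R) = 3*R (W(R) = 2*R + R = 3*R)
j(o, T) = 8 (j(o, T) = (2*(-4))*(-1) = -8*(-1) = 8)
Q(K) = 4/K
(Q(-2)*2571 + j(345, -6)) + W(-366) = ((4/(-2))*2571 + 8) + 3*(-366) = ((4*(-½))*2571 + 8) - 1098 = (-2*2571 + 8) - 1098 = (-5142 + 8) - 1098 = -5134 - 1098 = -6232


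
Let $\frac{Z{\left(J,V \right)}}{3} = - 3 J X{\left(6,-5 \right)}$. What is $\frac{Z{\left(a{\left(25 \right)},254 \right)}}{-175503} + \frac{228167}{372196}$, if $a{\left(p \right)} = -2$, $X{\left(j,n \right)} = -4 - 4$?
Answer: $\frac{13365863075}{21773838196} \approx 0.61385$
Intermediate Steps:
$X{\left(j,n \right)} = -8$ ($X{\left(j,n \right)} = -4 - 4 = -8$)
$Z{\left(J,V \right)} = 72 J$ ($Z{\left(J,V \right)} = 3 - 3 J \left(-8\right) = 3 \cdot 24 J = 72 J$)
$\frac{Z{\left(a{\left(25 \right)},254 \right)}}{-175503} + \frac{228167}{372196} = \frac{72 \left(-2\right)}{-175503} + \frac{228167}{372196} = \left(-144\right) \left(- \frac{1}{175503}\right) + 228167 \cdot \frac{1}{372196} = \frac{48}{58501} + \frac{228167}{372196} = \frac{13365863075}{21773838196}$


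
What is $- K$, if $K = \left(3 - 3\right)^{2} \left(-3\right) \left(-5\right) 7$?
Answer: $0$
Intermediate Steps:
$K = 0$ ($K = 0^{2} \cdot 15 \cdot 7 = 0 \cdot 105 = 0$)
$- K = \left(-1\right) 0 = 0$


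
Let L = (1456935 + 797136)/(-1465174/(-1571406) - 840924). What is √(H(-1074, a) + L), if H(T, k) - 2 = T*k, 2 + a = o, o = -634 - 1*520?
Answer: √541989948011336027846284890545/660715776985 ≈ 1114.2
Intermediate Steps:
o = -1154 (o = -634 - 520 = -1154)
L = -1771030346913/660715776985 (L = 2254071/(-1465174*(-1/1571406) - 840924) = 2254071/(732587/785703 - 840924) = 2254071/(-660715776985/785703) = 2254071*(-785703/660715776985) = -1771030346913/660715776985 ≈ -2.6805)
a = -1156 (a = -2 - 1154 = -1156)
H(T, k) = 2 + T*k
√(H(-1074, a) + L) = √((2 - 1074*(-1156)) - 1771030346913/660715776985) = √((2 + 1241544) - 1771030346913/660715776985) = √(1241546 - 1771030346913/660715776985) = √(820307259022271897/660715776985) = √541989948011336027846284890545/660715776985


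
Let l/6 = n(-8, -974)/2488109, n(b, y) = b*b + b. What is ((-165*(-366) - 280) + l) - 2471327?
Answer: -5999370718317/2488109 ≈ -2.4112e+6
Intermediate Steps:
n(b, y) = b + b² (n(b, y) = b² + b = b + b²)
l = 336/2488109 (l = 6*(-8*(1 - 8)/2488109) = 6*(-8*(-7)*(1/2488109)) = 6*(56*(1/2488109)) = 6*(56/2488109) = 336/2488109 ≈ 0.00013504)
((-165*(-366) - 280) + l) - 2471327 = ((-165*(-366) - 280) + 336/2488109) - 2471327 = ((60390 - 280) + 336/2488109) - 2471327 = (60110 + 336/2488109) - 2471327 = 149560232326/2488109 - 2471327 = -5999370718317/2488109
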